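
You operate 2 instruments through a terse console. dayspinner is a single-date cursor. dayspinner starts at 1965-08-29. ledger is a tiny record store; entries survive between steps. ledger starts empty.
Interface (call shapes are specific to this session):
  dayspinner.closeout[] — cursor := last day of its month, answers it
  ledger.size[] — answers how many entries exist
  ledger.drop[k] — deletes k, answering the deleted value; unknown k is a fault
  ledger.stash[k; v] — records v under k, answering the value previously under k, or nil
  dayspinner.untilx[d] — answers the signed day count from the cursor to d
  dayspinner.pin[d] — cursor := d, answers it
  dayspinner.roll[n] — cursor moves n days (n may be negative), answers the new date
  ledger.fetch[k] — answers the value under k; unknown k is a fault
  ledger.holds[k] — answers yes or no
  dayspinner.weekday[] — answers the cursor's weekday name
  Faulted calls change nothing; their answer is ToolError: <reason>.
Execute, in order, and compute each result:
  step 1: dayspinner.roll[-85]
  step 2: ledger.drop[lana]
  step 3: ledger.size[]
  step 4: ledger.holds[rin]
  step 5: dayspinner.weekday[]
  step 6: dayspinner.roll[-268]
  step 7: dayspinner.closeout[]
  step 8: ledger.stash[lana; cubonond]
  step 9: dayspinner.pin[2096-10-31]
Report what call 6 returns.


Answer: 1964-09-10

Derivation:
Now I run dayspinner.roll with n=-85, — result: 1965-06-05.
Then ledger.drop with k=lana, and see ToolError: no such key lana.
I try ledger.size(), and observe 0.
I try ledger.holds with k=rin: no.
I use dayspinner.weekday, — result: Saturday.
Using dayspinner.roll with n=-268, and see 1964-09-10.
Using dayspinner.closeout(), and get 1964-09-30.
Then ledger.stash with k=lana, v=cubonond, and see nil.
Next I call dayspinner.pin with d=2096-10-31, — result: 2096-10-31.


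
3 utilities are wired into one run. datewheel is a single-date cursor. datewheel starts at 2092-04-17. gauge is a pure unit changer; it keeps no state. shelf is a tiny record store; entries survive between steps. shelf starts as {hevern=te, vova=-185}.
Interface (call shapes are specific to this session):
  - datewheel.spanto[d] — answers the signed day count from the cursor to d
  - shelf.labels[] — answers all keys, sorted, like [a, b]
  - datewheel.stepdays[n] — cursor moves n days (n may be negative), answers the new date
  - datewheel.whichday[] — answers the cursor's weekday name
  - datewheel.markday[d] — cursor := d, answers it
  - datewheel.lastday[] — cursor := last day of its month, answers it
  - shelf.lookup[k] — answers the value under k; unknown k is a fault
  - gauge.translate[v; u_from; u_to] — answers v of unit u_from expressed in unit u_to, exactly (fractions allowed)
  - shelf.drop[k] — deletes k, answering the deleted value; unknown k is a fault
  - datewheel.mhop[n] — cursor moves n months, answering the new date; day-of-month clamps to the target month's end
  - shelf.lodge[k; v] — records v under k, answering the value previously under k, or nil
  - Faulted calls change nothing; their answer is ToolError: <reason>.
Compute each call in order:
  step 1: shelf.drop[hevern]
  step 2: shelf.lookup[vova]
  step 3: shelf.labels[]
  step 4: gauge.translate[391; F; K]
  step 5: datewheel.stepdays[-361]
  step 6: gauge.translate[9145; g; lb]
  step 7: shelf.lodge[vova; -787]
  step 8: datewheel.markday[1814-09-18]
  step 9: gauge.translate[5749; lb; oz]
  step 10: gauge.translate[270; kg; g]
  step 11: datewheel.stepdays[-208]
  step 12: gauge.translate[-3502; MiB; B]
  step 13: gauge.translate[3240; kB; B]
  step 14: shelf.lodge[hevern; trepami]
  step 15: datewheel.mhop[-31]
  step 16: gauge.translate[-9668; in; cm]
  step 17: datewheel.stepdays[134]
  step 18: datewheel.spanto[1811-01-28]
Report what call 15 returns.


Answer: 1811-07-22

Derivation:
Step: shelf.drop[k=hevern]
Result: te
Step: shelf.lookup[k=vova]
Result: -185
Step: shelf.labels[]
Result: [vova]
Step: gauge.translate[v=391; u_from=F; u_to=K]
Result: 85067/180
Step: datewheel.stepdays[n=-361]
Result: 2091-04-22
Step: gauge.translate[v=9145; u_from=g; u_to=lb]
Result: 914500000/45359237
Step: shelf.lodge[k=vova; v=-787]
Result: -185
Step: datewheel.markday[d=1814-09-18]
Result: 1814-09-18
Step: gauge.translate[v=5749; u_from=lb; u_to=oz]
Result: 91984
Step: gauge.translate[v=270; u_from=kg; u_to=g]
Result: 270000
Step: datewheel.stepdays[n=-208]
Result: 1814-02-22
Step: gauge.translate[v=-3502; u_from=MiB; u_to=B]
Result: -3672113152
Step: gauge.translate[v=3240; u_from=kB; u_to=B]
Result: 3240000
Step: shelf.lodge[k=hevern; v=trepami]
Result: nil
Step: datewheel.mhop[n=-31]
Result: 1811-07-22
Step: gauge.translate[v=-9668; u_from=in; u_to=cm]
Result: -613918/25
Step: datewheel.stepdays[n=134]
Result: 1811-12-03
Step: datewheel.spanto[d=1811-01-28]
Result: -309


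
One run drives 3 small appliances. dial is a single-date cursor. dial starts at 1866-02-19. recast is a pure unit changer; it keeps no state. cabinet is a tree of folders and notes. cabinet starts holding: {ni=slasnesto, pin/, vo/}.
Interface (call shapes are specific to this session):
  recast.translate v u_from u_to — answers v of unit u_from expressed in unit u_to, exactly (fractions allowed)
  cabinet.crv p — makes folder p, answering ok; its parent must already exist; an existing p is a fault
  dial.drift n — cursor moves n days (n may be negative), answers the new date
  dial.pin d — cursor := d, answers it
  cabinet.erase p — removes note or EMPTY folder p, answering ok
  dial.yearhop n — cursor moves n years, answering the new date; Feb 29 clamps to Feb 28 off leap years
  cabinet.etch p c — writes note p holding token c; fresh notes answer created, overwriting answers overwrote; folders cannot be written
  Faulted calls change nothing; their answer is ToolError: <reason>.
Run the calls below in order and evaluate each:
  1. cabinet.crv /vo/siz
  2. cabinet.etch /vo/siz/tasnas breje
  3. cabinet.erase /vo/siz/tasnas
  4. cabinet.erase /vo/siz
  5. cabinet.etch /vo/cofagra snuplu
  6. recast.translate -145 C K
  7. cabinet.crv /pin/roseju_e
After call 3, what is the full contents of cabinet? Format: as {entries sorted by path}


Answer: {ni=slasnesto, pin/, vo/, vo/siz/}

Derivation:
-> crv(/vo/siz)
<- ok
-> etch(/vo/siz/tasnas, breje)
<- created
-> erase(/vo/siz/tasnas)
<- ok
-> erase(/vo/siz)
<- ok
-> etch(/vo/cofagra, snuplu)
<- created
-> translate(-145, C, K)
<- 2563/20
-> crv(/pin/roseju_e)
<- ok


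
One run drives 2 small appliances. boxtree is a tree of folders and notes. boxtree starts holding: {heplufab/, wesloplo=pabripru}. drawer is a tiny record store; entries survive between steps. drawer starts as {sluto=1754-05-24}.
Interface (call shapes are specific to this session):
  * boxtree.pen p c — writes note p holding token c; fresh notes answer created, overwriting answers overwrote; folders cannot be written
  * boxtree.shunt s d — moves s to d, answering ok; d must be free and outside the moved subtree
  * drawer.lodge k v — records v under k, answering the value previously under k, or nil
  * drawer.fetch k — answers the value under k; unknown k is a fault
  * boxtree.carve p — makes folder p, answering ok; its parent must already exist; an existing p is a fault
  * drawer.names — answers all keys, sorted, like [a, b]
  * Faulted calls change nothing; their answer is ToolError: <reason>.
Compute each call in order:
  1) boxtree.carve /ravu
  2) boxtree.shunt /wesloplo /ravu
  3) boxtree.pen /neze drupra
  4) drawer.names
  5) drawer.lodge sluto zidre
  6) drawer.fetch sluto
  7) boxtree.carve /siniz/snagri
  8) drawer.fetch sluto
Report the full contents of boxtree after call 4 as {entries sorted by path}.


Answer: {heplufab/, neze=drupra, ravu/, wesloplo=pabripru}

Derivation:
I run carve(p→/ravu), and see ok.
I run shunt(s→/wesloplo, d→/ravu), — result: ToolError: exists.
I use pen(p→/neze, c→drupra), which returns created.
I invoke names, — result: [sluto].
Calling lodge(k→sluto, v→zidre), and observe 1754-05-24.
I call fetch(k→sluto), giving zidre.
I call carve(p→/siniz/snagri), which returns ToolError: no parent.
Then fetch(k→sluto), which returns zidre.


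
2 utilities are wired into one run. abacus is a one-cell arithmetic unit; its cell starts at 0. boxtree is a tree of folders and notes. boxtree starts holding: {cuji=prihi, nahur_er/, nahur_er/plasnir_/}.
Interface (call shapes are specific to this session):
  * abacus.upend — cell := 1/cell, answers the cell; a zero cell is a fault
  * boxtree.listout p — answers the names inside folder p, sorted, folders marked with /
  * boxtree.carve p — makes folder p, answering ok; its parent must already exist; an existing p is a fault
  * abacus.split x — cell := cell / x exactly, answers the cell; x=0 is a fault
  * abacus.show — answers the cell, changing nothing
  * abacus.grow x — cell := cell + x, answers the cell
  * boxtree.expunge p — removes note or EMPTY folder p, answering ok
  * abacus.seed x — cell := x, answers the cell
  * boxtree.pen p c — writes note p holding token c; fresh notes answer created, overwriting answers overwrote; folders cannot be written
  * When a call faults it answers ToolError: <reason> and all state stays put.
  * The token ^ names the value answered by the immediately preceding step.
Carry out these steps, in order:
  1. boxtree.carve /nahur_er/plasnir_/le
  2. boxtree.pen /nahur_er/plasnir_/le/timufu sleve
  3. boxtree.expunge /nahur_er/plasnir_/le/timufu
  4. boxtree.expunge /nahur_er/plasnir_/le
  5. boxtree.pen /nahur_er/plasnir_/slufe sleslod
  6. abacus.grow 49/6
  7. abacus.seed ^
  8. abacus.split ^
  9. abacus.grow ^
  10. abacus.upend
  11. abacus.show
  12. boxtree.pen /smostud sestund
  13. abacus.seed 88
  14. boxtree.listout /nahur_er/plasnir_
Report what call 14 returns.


·→ carve(p='/nahur_er/plasnir_/le')
·← ok
·→ pen(p='/nahur_er/plasnir_/le/timufu', c='sleve')
·← created
·→ expunge(p='/nahur_er/plasnir_/le/timufu')
·← ok
·→ expunge(p='/nahur_er/plasnir_/le')
·← ok
·→ pen(p='/nahur_er/plasnir_/slufe', c='sleslod')
·← created
·→ grow(x='49/6')
·← 49/6
·→ seed(x='^')
·← 49/6
·→ split(x='^')
·← 1
·→ grow(x='^')
·← 2
·→ upend()
·← 1/2
·→ show()
·← 1/2
·→ pen(p='/smostud', c='sestund')
·← created
·→ seed(x='88')
·← 88
·→ listout(p='/nahur_er/plasnir_')
·← [slufe]

Answer: [slufe]


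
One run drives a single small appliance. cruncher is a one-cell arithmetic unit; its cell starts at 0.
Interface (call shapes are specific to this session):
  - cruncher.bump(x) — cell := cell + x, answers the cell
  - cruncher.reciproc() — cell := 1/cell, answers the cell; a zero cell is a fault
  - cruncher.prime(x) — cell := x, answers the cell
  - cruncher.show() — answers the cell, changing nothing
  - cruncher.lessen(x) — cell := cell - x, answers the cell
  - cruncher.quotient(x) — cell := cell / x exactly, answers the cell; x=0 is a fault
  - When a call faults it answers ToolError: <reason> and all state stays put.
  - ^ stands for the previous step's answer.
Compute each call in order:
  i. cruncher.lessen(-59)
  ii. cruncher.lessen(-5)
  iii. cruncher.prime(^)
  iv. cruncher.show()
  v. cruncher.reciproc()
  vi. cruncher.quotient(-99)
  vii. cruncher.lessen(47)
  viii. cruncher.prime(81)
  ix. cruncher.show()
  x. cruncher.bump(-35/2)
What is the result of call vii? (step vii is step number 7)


I run lessen passing x→-59: 59.
Next I call lessen passing x→-5, and see 64.
I run prime passing x→^: 64.
Now I run show, yielding 64.
Next I call reciproc, → 1/64.
Calling quotient passing x→-99, which returns -1/6336.
Calling lessen passing x→47, which returns -297793/6336.
Invoking prime passing x→81: 81.
I run show(), → 81.
I try bump passing x→-35/2, and observe 127/2.

Answer: -297793/6336


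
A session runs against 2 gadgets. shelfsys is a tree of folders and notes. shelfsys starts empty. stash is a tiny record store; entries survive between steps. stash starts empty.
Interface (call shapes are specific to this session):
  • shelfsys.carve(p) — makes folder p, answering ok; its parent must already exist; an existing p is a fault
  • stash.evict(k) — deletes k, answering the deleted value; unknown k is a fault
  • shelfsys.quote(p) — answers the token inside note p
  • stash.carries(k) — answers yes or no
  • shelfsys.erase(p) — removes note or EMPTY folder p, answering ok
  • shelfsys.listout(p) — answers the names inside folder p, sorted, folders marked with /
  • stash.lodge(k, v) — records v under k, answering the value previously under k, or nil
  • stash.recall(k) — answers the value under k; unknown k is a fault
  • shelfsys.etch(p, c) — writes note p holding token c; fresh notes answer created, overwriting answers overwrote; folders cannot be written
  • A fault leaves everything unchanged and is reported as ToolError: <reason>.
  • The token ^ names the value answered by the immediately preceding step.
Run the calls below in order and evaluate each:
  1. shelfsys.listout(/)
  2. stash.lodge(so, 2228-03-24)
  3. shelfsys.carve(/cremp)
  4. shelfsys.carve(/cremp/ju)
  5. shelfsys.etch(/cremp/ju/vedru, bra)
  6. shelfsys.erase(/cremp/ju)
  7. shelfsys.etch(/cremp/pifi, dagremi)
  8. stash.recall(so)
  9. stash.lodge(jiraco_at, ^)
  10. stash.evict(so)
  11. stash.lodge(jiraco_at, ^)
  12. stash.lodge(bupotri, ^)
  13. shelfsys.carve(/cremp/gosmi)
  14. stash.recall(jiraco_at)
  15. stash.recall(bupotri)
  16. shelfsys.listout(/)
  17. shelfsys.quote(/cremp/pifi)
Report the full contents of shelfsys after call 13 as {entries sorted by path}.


I use shelfsys.listout with /, and observe [].
Then stash.lodge with so, 2228-03-24, and get nil.
Calling shelfsys.carve with /cremp, yielding ok.
I try shelfsys.carve with /cremp/ju: ok.
Next I call shelfsys.etch with /cremp/ju/vedru, bra: created.
Using shelfsys.erase with /cremp/ju, yielding ToolError: not empty.
Then shelfsys.etch with /cremp/pifi, dagremi, yielding created.
Invoking stash.recall with so, — result: 2228-03-24.
Now I run stash.lodge with jiraco_at, ^, and get nil.
Now I run stash.evict with so, and get 2228-03-24.
Invoking stash.lodge with jiraco_at, ^, and see 2228-03-24.
I use stash.lodge with bupotri, ^, → nil.
I invoke shelfsys.carve with /cremp/gosmi, — result: ok.
I call stash.recall with jiraco_at, → 2228-03-24.
I run stash.recall with bupotri: 2228-03-24.
I use shelfsys.listout with /, → [cremp/].
I invoke shelfsys.quote with /cremp/pifi, and see dagremi.

Answer: {cremp/, cremp/gosmi/, cremp/ju/, cremp/ju/vedru=bra, cremp/pifi=dagremi}


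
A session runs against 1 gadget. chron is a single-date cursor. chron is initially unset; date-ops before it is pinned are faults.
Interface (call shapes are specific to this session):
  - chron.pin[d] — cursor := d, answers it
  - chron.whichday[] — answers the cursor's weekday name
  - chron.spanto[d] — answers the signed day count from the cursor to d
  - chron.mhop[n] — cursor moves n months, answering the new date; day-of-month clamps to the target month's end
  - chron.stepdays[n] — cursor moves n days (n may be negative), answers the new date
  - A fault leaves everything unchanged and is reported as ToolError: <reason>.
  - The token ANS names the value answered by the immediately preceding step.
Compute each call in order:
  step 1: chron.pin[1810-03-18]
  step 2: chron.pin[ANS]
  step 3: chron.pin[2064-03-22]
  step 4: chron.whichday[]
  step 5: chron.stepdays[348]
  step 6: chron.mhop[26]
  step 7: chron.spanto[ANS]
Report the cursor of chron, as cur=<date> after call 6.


Answer: cur=2067-05-05

Derivation:
Calling pin on d='1810-03-18', and observe 1810-03-18.
I call pin on d='ANS', and observe 1810-03-18.
I call pin on d='2064-03-22', yielding 2064-03-22.
I invoke whichday, and get Saturday.
I call stepdays on n='348', yielding 2065-03-05.
Using mhop on n='26', which returns 2067-05-05.
Invoking spanto on d='ANS', which returns 0.


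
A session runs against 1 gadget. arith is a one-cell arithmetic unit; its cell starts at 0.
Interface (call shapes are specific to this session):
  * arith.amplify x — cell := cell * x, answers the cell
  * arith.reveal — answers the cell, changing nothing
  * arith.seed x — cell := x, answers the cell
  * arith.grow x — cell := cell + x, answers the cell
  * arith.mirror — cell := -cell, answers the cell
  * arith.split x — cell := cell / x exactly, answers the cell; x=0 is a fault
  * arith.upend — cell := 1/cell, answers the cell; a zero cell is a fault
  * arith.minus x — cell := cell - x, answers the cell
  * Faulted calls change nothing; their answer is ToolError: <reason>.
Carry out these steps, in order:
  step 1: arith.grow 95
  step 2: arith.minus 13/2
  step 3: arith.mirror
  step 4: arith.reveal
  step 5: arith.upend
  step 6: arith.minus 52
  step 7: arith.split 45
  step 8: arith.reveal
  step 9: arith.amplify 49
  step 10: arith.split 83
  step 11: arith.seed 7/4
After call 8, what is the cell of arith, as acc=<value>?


>> arith.grow(x='95')
<< 95
>> arith.minus(x='13/2')
<< 177/2
>> arith.mirror()
<< -177/2
>> arith.reveal()
<< -177/2
>> arith.upend()
<< -2/177
>> arith.minus(x='52')
<< -9206/177
>> arith.split(x='45')
<< -9206/7965
>> arith.reveal()
<< -9206/7965
>> arith.amplify(x='49')
<< -451094/7965
>> arith.split(x='83')
<< -451094/661095
>> arith.seed(x='7/4')
<< 7/4

Answer: acc=-9206/7965


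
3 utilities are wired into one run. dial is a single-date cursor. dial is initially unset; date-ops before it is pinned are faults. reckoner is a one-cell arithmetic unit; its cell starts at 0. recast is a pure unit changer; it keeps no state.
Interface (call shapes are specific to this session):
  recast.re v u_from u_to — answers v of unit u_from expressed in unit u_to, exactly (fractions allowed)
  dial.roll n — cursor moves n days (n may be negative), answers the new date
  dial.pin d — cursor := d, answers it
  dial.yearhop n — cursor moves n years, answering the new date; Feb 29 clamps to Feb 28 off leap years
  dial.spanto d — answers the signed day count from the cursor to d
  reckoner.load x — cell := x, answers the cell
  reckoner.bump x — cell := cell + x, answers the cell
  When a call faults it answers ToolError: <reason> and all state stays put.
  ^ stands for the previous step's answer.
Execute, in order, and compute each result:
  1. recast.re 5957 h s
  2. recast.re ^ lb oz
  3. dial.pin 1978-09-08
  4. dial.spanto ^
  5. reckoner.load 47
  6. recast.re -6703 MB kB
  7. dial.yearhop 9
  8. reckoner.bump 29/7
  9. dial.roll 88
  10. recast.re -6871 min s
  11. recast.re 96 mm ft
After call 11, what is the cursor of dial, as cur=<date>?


Answer: cur=1987-12-05

Derivation:
Then recast.re(5957, h, s), giving 21445200.
I call recast.re(^, lb, oz), giving 343123200.
I use dial.pin(1978-09-08), yielding 1978-09-08.
Calling dial.spanto(^), which returns 0.
I run reckoner.load(47), — result: 47.
I use recast.re(-6703, MB, kB), and get -6703000.
Then dial.yearhop(9), — result: 1987-09-08.
I try reckoner.bump(29/7): 358/7.
I use dial.roll(88), yielding 1987-12-05.
Then recast.re(-6871, min, s), which returns -412260.
Next I call recast.re(96, mm, ft), yielding 40/127.


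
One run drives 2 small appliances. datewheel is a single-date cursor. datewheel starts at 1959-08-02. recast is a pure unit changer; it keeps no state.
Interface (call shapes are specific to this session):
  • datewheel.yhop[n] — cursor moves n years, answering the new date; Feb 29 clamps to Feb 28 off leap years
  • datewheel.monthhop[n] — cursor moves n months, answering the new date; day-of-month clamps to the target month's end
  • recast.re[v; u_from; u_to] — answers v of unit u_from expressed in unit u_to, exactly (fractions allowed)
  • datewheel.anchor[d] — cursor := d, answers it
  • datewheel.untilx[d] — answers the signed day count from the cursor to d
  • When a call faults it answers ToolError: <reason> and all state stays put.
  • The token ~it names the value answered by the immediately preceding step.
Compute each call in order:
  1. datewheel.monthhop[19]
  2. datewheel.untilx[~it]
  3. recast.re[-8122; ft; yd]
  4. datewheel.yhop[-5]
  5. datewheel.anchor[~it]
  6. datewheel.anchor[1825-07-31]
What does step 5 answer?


Answer: 1956-03-02

Derivation:
$ datewheel.monthhop n=19
:: 1961-03-02
$ datewheel.untilx d=~it
:: 0
$ recast.re v=-8122 u_from=ft u_to=yd
:: -8122/3
$ datewheel.yhop n=-5
:: 1956-03-02
$ datewheel.anchor d=~it
:: 1956-03-02
$ datewheel.anchor d=1825-07-31
:: 1825-07-31


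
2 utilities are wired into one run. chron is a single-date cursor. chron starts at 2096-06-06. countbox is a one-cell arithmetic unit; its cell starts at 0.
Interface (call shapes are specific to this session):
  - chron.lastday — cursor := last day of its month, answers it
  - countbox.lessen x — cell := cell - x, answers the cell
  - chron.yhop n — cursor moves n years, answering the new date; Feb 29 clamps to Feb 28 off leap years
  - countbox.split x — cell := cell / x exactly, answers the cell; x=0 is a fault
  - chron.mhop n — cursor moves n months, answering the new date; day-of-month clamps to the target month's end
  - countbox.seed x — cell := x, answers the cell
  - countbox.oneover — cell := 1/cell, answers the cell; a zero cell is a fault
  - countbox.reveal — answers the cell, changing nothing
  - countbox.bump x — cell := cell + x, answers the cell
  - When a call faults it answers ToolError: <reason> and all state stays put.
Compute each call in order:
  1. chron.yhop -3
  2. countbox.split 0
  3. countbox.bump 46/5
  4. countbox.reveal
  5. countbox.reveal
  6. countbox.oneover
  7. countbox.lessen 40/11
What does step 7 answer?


Answer: -1785/506

Derivation:
Act: chron.yhop[n→-3]
Obs: 2093-06-06
Act: countbox.split[x→0]
Obs: ToolError: division by zero
Act: countbox.bump[x→46/5]
Obs: 46/5
Act: countbox.reveal[]
Obs: 46/5
Act: countbox.reveal[]
Obs: 46/5
Act: countbox.oneover[]
Obs: 5/46
Act: countbox.lessen[x→40/11]
Obs: -1785/506


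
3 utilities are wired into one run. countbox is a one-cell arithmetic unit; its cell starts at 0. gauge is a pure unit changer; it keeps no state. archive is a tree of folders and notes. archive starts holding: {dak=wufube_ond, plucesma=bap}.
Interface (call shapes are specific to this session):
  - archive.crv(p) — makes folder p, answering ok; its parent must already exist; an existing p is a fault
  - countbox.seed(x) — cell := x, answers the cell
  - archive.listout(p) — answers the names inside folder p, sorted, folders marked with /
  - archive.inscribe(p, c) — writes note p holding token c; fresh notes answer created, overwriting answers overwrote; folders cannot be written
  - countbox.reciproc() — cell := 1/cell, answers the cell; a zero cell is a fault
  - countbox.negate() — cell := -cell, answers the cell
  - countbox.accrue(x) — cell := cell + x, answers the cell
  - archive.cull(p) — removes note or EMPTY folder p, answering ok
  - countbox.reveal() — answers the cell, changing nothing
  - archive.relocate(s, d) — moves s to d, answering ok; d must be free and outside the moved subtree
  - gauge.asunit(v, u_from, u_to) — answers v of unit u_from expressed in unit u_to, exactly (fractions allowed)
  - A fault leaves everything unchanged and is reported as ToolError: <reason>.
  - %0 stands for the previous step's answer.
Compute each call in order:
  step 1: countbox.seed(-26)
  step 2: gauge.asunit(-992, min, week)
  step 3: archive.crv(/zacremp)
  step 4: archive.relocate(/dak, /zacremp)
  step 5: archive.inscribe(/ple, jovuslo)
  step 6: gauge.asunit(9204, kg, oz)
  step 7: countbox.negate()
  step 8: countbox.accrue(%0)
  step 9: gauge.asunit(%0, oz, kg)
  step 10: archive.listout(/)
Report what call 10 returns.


Answer: [dak, ple, plucesma, zacremp/]

Derivation:
I run seed using x: -26, and get -26.
I call asunit using v: -992, u_from: min, u_to: week, and see -31/315.
Then crv using p: /zacremp, which returns ok.
Now I run relocate using s: /dak, d: /zacremp, and observe ToolError: exists.
I call inscribe using p: /ple, c: jovuslo, → created.
Now I run asunit using v: 9204, u_from: kg, u_to: oz, which returns 14726400000000/45359237.
Calling negate, which returns 26.
I run accrue using x: %0, — result: 52.
I run asunit using v: %0, u_from: oz, u_to: kg, — result: 589670081/400000000.
I try listout using p: /, — result: [dak, ple, plucesma, zacremp/].


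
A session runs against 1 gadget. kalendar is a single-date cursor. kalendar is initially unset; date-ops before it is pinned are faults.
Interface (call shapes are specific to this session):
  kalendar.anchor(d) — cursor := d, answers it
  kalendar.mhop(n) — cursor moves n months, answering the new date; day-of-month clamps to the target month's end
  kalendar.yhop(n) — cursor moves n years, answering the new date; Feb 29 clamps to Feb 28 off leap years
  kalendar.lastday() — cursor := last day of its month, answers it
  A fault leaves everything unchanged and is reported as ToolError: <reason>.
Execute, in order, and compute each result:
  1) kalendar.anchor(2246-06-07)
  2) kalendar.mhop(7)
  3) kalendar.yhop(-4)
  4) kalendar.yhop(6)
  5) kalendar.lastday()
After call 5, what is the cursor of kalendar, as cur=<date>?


>>> kalendar.anchor d: 2246-06-07
:: 2246-06-07
>>> kalendar.mhop n: 7
:: 2247-01-07
>>> kalendar.yhop n: -4
:: 2243-01-07
>>> kalendar.yhop n: 6
:: 2249-01-07
>>> kalendar.lastday
:: 2249-01-31

Answer: cur=2249-01-31


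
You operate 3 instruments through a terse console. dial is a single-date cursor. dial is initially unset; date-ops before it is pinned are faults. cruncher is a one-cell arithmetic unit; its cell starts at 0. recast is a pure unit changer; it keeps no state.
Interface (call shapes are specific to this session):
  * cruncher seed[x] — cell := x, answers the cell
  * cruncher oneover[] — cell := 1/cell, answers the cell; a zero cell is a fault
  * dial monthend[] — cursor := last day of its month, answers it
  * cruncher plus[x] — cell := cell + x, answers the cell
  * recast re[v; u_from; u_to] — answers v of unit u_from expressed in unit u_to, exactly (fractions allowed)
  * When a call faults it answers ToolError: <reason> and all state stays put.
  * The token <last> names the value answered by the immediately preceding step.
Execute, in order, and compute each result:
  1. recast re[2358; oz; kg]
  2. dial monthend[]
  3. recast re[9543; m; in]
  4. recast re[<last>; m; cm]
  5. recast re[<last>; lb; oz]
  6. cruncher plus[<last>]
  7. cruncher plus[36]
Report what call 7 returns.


~$ recast re v='2358' u_from='oz' u_to='kg'
= 53478540423/800000000
~$ dial monthend
= ToolError: no date set
~$ recast re v='9543' u_from='m' u_to='in'
= 47715000/127
~$ recast re v='<last>' u_from='m' u_to='cm'
= 4771500000/127
~$ recast re v='<last>' u_from='lb' u_to='oz'
= 76344000000/127
~$ cruncher plus x='<last>'
= 76344000000/127
~$ cruncher plus x='36'
= 76344004572/127

Answer: 76344004572/127


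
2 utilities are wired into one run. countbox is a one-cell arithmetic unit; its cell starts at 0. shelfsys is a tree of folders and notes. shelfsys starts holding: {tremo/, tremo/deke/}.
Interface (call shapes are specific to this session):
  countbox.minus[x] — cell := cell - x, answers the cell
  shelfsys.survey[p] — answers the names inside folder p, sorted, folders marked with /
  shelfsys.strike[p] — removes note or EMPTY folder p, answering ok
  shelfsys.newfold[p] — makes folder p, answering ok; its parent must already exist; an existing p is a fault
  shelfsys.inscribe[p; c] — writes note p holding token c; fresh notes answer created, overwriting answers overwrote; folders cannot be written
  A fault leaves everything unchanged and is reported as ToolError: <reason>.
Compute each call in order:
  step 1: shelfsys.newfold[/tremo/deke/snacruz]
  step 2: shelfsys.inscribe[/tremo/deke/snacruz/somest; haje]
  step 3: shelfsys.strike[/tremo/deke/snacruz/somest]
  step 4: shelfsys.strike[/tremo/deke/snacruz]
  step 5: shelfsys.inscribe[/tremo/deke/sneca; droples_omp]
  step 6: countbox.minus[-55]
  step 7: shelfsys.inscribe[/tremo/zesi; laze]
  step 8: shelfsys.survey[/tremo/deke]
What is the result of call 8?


[in] shelfsys.newfold p→/tremo/deke/snacruz
[out] ok
[in] shelfsys.inscribe p→/tremo/deke/snacruz/somest c→haje
[out] created
[in] shelfsys.strike p→/tremo/deke/snacruz/somest
[out] ok
[in] shelfsys.strike p→/tremo/deke/snacruz
[out] ok
[in] shelfsys.inscribe p→/tremo/deke/sneca c→droples_omp
[out] created
[in] countbox.minus x→-55
[out] 55
[in] shelfsys.inscribe p→/tremo/zesi c→laze
[out] created
[in] shelfsys.survey p→/tremo/deke
[out] [sneca]

Answer: [sneca]


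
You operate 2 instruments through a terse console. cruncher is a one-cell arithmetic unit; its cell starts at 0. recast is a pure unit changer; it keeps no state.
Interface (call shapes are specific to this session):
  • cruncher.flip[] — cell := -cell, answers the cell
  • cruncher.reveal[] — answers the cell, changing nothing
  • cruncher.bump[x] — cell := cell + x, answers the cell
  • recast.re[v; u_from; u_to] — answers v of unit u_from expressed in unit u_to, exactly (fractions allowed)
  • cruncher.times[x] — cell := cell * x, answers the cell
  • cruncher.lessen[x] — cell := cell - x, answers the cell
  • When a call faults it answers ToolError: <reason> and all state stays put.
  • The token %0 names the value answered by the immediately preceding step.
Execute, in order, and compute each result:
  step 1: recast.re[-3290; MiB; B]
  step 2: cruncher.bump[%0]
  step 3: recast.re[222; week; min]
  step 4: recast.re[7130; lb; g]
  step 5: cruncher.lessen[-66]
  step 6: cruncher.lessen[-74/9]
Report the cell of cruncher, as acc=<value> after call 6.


Act: re[v→-3290; u_from→MiB; u_to→B]
Obs: -3449815040
Act: bump[x→%0]
Obs: -3449815040
Act: re[v→222; u_from→week; u_to→min]
Obs: 2237760
Act: re[v→7130; u_from→lb; u_to→g]
Obs: 32341135981/10000
Act: lessen[x→-66]
Obs: -3449814974
Act: lessen[x→-74/9]
Obs: -31048334692/9

Answer: acc=-31048334692/9


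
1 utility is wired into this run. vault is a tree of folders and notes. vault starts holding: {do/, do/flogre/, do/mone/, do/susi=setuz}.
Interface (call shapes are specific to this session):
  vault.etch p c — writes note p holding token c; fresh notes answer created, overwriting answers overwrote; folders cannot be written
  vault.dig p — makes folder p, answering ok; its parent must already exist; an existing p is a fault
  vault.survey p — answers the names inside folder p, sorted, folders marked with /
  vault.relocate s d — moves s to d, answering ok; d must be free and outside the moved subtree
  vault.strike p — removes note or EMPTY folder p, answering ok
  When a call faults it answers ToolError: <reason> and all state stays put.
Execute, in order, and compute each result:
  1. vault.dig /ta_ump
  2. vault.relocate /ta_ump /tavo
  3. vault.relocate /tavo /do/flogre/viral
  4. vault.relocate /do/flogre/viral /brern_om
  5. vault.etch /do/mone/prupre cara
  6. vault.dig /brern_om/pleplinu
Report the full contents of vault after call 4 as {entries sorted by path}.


Answer: {brern_om/, do/, do/flogre/, do/mone/, do/susi=setuz}

Derivation:
Do: vault.dig[/ta_ump]
See: ok
Do: vault.relocate[/ta_ump; /tavo]
See: ok
Do: vault.relocate[/tavo; /do/flogre/viral]
See: ok
Do: vault.relocate[/do/flogre/viral; /brern_om]
See: ok
Do: vault.etch[/do/mone/prupre; cara]
See: created
Do: vault.dig[/brern_om/pleplinu]
See: ok


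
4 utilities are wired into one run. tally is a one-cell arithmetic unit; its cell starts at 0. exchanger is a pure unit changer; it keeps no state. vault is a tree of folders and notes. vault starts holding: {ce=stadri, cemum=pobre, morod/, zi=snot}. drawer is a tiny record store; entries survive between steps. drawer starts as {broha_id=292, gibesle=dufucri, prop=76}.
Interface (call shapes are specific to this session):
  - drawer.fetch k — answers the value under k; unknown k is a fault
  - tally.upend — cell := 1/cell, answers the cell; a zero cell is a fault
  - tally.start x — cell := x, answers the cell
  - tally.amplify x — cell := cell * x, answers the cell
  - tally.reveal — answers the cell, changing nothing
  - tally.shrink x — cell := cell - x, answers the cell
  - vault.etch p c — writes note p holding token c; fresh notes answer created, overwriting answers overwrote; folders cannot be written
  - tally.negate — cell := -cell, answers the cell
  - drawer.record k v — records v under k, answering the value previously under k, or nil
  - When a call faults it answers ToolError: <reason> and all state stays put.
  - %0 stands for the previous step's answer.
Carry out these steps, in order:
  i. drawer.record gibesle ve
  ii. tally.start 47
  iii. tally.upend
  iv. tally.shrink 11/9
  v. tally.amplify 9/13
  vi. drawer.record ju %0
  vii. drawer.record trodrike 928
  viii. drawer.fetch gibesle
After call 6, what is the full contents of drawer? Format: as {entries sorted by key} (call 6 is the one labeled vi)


Answer: {broha_id=292, gibesle=ve, ju=-508/611, prop=76}

Derivation:
I run record with k: gibesle, v: ve, → dufucri.
I run start with x: 47, yielding 47.
I invoke upend, giving 1/47.
I run shrink with x: 11/9, and see -508/423.
Then amplify with x: 9/13, and get -508/611.
Next I call record with k: ju, v: %0, yielding nil.
Next I call record with k: trodrike, v: 928, giving nil.
Now I run fetch with k: gibesle, → ve.


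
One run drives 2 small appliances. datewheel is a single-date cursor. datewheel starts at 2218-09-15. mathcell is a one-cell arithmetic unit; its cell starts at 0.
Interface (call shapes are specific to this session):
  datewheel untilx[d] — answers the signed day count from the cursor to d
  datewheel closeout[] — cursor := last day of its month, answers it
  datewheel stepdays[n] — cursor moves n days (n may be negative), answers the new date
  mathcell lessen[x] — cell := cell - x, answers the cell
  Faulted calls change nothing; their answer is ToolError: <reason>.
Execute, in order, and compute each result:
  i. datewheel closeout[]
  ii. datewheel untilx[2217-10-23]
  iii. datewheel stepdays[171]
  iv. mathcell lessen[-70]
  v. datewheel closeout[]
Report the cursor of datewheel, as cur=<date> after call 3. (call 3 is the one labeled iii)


>> datewheel closeout()
<< 2218-09-30
>> datewheel untilx(d: 2217-10-23)
<< -342
>> datewheel stepdays(n: 171)
<< 2219-03-20
>> mathcell lessen(x: -70)
<< 70
>> datewheel closeout()
<< 2219-03-31

Answer: cur=2219-03-20


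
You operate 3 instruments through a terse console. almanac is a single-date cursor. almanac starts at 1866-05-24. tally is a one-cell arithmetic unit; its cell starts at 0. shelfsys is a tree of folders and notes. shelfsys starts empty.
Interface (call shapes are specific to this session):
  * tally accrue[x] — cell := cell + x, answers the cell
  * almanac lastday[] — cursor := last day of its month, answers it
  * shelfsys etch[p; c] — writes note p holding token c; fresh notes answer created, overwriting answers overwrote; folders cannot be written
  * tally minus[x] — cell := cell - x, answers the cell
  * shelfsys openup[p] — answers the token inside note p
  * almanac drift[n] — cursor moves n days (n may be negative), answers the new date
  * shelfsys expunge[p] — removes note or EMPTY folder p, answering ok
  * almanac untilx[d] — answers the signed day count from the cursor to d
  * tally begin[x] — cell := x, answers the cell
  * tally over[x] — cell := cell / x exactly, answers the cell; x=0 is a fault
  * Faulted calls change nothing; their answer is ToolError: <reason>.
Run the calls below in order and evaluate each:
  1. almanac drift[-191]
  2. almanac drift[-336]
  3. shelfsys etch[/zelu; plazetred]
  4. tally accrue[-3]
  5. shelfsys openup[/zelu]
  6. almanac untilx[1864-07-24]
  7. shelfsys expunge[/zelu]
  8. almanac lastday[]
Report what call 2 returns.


Answer: 1864-12-13

Derivation:
Now I run almanac drift passing n=-191, and observe 1865-11-14.
Invoking almanac drift passing n=-336, — result: 1864-12-13.
Calling shelfsys etch passing p=/zelu, c=plazetred, giving created.
I use tally accrue passing x=-3, yielding -3.
Using shelfsys openup passing p=/zelu, and get plazetred.
I try almanac untilx passing d=1864-07-24, — result: -142.
Then shelfsys expunge passing p=/zelu, which returns ok.
I try almanac lastday, which returns 1864-12-31.


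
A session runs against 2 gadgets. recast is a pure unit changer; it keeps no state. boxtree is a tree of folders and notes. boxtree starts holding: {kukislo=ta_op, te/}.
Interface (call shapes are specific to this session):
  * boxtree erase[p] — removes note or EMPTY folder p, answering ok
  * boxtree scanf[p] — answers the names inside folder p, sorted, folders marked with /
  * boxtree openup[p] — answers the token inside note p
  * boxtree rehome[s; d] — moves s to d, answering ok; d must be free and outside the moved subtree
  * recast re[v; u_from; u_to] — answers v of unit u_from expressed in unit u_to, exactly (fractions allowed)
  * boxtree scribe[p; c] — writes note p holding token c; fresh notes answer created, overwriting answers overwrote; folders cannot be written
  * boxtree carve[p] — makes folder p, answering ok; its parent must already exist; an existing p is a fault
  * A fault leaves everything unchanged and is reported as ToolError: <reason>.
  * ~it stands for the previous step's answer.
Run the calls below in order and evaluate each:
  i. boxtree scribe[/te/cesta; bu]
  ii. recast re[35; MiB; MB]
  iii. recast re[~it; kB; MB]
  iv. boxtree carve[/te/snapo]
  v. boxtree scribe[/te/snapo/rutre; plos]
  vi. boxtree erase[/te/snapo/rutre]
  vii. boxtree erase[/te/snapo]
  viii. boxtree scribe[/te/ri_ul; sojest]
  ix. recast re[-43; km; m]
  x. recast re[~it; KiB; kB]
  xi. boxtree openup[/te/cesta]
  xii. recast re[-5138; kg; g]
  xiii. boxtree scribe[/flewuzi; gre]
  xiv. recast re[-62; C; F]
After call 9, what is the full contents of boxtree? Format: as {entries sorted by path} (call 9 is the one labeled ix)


Answer: {kukislo=ta_op, te/, te/cesta=bu, te/ri_ul=sojest}

Derivation:
$ boxtree scribe p=/te/cesta c=bu
:: created
$ recast re v=35 u_from=MiB u_to=MB
:: 114688/3125
$ recast re v=~it u_from=kB u_to=MB
:: 14336/390625
$ boxtree carve p=/te/snapo
:: ok
$ boxtree scribe p=/te/snapo/rutre c=plos
:: created
$ boxtree erase p=/te/snapo/rutre
:: ok
$ boxtree erase p=/te/snapo
:: ok
$ boxtree scribe p=/te/ri_ul c=sojest
:: created
$ recast re v=-43 u_from=km u_to=m
:: -43000
$ recast re v=~it u_from=KiB u_to=kB
:: -44032
$ boxtree openup p=/te/cesta
:: bu
$ recast re v=-5138 u_from=kg u_to=g
:: -5138000
$ boxtree scribe p=/flewuzi c=gre
:: created
$ recast re v=-62 u_from=C u_to=F
:: -398/5


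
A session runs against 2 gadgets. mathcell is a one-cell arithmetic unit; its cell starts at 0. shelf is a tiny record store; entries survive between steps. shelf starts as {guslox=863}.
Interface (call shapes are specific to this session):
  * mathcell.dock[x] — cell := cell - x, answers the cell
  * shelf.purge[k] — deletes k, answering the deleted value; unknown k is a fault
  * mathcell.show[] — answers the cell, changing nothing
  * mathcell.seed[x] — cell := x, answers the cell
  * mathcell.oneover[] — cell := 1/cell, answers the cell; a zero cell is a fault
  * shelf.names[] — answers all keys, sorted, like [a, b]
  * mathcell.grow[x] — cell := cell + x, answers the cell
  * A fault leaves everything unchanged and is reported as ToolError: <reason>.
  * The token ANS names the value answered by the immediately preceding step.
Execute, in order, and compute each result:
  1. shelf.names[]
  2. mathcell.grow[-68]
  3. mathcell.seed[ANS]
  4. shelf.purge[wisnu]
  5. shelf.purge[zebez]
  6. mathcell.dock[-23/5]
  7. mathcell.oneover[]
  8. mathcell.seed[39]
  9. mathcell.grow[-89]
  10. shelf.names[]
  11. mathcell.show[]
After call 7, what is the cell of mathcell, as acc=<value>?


Answer: acc=-5/317

Derivation:
-- 1. names() -> [guslox]
-- 2. grow(x: -68) -> -68
-- 3. seed(x: ANS) -> -68
-- 4. purge(k: wisnu) -> ToolError: no such key wisnu
-- 5. purge(k: zebez) -> ToolError: no such key zebez
-- 6. dock(x: -23/5) -> -317/5
-- 7. oneover() -> -5/317
-- 8. seed(x: 39) -> 39
-- 9. grow(x: -89) -> -50
-- 10. names() -> [guslox]
-- 11. show() -> -50
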